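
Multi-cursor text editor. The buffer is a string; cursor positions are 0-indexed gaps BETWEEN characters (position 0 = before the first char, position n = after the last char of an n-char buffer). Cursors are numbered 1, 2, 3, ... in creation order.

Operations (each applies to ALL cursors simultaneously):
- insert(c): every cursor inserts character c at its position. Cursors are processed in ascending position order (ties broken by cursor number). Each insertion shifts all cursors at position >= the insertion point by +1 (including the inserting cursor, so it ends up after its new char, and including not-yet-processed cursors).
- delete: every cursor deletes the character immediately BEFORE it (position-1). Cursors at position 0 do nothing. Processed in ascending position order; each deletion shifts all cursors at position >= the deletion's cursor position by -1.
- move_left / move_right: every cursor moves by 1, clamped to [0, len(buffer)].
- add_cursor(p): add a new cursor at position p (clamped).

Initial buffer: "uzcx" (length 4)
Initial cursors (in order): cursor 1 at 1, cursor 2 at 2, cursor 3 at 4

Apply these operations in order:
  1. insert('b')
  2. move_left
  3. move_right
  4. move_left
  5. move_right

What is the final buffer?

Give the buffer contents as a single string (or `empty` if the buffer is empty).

After op 1 (insert('b')): buffer="ubzbcxb" (len 7), cursors c1@2 c2@4 c3@7, authorship .1.2..3
After op 2 (move_left): buffer="ubzbcxb" (len 7), cursors c1@1 c2@3 c3@6, authorship .1.2..3
After op 3 (move_right): buffer="ubzbcxb" (len 7), cursors c1@2 c2@4 c3@7, authorship .1.2..3
After op 4 (move_left): buffer="ubzbcxb" (len 7), cursors c1@1 c2@3 c3@6, authorship .1.2..3
After op 5 (move_right): buffer="ubzbcxb" (len 7), cursors c1@2 c2@4 c3@7, authorship .1.2..3

Answer: ubzbcxb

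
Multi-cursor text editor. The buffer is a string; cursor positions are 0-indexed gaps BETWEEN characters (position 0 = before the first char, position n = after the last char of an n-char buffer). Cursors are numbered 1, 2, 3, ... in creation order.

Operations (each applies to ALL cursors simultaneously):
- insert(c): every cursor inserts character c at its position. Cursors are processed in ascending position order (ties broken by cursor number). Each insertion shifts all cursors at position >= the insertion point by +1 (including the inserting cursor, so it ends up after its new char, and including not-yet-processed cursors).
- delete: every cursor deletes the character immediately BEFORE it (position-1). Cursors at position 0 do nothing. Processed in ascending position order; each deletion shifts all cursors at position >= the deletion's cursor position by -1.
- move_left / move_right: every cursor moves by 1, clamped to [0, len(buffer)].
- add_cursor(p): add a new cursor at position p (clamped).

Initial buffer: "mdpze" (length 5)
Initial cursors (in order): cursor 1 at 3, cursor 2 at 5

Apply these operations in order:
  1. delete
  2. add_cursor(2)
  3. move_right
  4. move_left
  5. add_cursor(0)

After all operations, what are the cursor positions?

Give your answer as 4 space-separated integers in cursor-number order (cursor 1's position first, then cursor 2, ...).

Answer: 2 2 2 0

Derivation:
After op 1 (delete): buffer="mdz" (len 3), cursors c1@2 c2@3, authorship ...
After op 2 (add_cursor(2)): buffer="mdz" (len 3), cursors c1@2 c3@2 c2@3, authorship ...
After op 3 (move_right): buffer="mdz" (len 3), cursors c1@3 c2@3 c3@3, authorship ...
After op 4 (move_left): buffer="mdz" (len 3), cursors c1@2 c2@2 c3@2, authorship ...
After op 5 (add_cursor(0)): buffer="mdz" (len 3), cursors c4@0 c1@2 c2@2 c3@2, authorship ...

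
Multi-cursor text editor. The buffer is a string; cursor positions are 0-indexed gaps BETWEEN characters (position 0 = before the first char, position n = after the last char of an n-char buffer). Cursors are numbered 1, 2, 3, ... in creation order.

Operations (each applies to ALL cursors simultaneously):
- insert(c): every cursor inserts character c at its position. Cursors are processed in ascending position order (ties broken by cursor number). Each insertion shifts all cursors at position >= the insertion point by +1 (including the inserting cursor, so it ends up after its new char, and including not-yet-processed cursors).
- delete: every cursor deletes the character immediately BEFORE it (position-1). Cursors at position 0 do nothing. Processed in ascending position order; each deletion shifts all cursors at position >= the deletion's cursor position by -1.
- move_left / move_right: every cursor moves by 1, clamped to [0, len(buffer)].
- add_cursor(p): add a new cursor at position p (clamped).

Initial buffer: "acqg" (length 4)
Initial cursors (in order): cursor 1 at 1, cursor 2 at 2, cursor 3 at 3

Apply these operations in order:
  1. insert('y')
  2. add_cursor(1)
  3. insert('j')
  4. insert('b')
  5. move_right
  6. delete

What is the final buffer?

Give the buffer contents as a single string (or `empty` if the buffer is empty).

After op 1 (insert('y')): buffer="aycyqyg" (len 7), cursors c1@2 c2@4 c3@6, authorship .1.2.3.
After op 2 (add_cursor(1)): buffer="aycyqyg" (len 7), cursors c4@1 c1@2 c2@4 c3@6, authorship .1.2.3.
After op 3 (insert('j')): buffer="ajyjcyjqyjg" (len 11), cursors c4@2 c1@4 c2@7 c3@10, authorship .411.22.33.
After op 4 (insert('b')): buffer="ajbyjbcyjbqyjbg" (len 15), cursors c4@3 c1@6 c2@10 c3@14, authorship .44111.222.333.
After op 5 (move_right): buffer="ajbyjbcyjbqyjbg" (len 15), cursors c4@4 c1@7 c2@11 c3@15, authorship .44111.222.333.
After op 6 (delete): buffer="ajbjbyjbyjb" (len 11), cursors c4@3 c1@5 c2@8 c3@11, authorship .4411222333

Answer: ajbjbyjbyjb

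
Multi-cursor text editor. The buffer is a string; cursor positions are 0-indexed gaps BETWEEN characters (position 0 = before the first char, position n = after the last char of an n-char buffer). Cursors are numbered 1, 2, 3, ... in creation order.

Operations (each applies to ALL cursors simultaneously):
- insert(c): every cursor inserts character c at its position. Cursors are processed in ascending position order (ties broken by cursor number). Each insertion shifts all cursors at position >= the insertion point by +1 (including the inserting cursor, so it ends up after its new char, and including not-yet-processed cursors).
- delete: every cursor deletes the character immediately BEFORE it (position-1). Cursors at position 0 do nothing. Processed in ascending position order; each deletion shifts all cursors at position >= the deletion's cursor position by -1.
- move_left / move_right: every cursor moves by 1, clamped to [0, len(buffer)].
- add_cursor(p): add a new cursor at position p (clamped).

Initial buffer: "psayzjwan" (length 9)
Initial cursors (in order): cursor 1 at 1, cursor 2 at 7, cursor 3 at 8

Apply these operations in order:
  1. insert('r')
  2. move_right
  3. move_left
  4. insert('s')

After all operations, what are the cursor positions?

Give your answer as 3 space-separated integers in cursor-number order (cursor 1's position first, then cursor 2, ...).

Answer: 3 11 14

Derivation:
After op 1 (insert('r')): buffer="prsayzjwrarn" (len 12), cursors c1@2 c2@9 c3@11, authorship .1......2.3.
After op 2 (move_right): buffer="prsayzjwrarn" (len 12), cursors c1@3 c2@10 c3@12, authorship .1......2.3.
After op 3 (move_left): buffer="prsayzjwrarn" (len 12), cursors c1@2 c2@9 c3@11, authorship .1......2.3.
After op 4 (insert('s')): buffer="prssayzjwrsarsn" (len 15), cursors c1@3 c2@11 c3@14, authorship .11......22.33.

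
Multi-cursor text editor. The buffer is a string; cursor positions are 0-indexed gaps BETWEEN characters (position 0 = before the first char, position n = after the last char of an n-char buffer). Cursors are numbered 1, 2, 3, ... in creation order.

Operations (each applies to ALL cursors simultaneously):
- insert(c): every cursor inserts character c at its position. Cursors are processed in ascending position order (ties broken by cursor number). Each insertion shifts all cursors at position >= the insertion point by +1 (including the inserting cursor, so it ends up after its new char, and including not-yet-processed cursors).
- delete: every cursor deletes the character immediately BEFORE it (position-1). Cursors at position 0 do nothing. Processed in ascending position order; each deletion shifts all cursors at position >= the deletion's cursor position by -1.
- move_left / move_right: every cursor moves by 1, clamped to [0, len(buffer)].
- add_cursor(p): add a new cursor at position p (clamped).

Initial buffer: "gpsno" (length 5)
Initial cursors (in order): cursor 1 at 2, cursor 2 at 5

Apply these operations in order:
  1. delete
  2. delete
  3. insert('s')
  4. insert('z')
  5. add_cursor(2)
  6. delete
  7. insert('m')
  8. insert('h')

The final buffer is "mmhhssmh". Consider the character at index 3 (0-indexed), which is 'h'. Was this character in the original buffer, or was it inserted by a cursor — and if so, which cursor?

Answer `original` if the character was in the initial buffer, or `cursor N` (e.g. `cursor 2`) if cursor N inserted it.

After op 1 (delete): buffer="gsn" (len 3), cursors c1@1 c2@3, authorship ...
After op 2 (delete): buffer="s" (len 1), cursors c1@0 c2@1, authorship .
After op 3 (insert('s')): buffer="sss" (len 3), cursors c1@1 c2@3, authorship 1.2
After op 4 (insert('z')): buffer="szssz" (len 5), cursors c1@2 c2@5, authorship 11.22
After op 5 (add_cursor(2)): buffer="szssz" (len 5), cursors c1@2 c3@2 c2@5, authorship 11.22
After op 6 (delete): buffer="ss" (len 2), cursors c1@0 c3@0 c2@2, authorship .2
After op 7 (insert('m')): buffer="mmssm" (len 5), cursors c1@2 c3@2 c2@5, authorship 13.22
After op 8 (insert('h')): buffer="mmhhssmh" (len 8), cursors c1@4 c3@4 c2@8, authorship 1313.222
Authorship (.=original, N=cursor N): 1 3 1 3 . 2 2 2
Index 3: author = 3

Answer: cursor 3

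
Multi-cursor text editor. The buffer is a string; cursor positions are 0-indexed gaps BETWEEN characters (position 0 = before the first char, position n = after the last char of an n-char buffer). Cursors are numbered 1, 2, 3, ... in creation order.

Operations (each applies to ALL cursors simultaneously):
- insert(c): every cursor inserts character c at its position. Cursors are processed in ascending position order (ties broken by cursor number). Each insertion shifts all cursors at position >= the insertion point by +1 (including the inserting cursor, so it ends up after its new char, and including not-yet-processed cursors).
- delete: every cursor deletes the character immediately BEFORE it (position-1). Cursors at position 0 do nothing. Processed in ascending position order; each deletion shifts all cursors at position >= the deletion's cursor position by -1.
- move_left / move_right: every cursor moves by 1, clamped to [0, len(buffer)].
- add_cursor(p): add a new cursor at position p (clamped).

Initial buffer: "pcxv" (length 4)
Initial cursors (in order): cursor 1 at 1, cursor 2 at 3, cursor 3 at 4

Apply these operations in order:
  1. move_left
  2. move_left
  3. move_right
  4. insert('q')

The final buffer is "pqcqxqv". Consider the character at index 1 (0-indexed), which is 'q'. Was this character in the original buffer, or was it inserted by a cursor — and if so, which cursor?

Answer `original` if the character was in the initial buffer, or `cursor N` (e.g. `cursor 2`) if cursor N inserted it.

Answer: cursor 1

Derivation:
After op 1 (move_left): buffer="pcxv" (len 4), cursors c1@0 c2@2 c3@3, authorship ....
After op 2 (move_left): buffer="pcxv" (len 4), cursors c1@0 c2@1 c3@2, authorship ....
After op 3 (move_right): buffer="pcxv" (len 4), cursors c1@1 c2@2 c3@3, authorship ....
After op 4 (insert('q')): buffer="pqcqxqv" (len 7), cursors c1@2 c2@4 c3@6, authorship .1.2.3.
Authorship (.=original, N=cursor N): . 1 . 2 . 3 .
Index 1: author = 1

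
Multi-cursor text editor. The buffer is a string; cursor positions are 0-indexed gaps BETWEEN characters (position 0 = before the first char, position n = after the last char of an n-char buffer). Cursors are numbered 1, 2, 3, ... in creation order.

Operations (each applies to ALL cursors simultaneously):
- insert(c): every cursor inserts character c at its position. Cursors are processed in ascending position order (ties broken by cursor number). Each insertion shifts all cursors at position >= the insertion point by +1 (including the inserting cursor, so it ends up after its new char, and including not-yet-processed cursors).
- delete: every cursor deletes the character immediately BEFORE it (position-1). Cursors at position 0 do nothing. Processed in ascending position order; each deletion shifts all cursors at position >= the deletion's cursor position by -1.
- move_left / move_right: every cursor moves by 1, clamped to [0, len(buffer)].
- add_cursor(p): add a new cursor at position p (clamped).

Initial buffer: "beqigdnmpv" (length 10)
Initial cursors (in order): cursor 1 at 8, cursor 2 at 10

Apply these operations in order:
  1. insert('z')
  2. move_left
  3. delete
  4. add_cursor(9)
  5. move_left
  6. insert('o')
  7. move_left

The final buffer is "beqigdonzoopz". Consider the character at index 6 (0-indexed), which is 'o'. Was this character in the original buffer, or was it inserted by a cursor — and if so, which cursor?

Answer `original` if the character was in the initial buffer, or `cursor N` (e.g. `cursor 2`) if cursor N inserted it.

Answer: cursor 1

Derivation:
After op 1 (insert('z')): buffer="beqigdnmzpvz" (len 12), cursors c1@9 c2@12, authorship ........1..2
After op 2 (move_left): buffer="beqigdnmzpvz" (len 12), cursors c1@8 c2@11, authorship ........1..2
After op 3 (delete): buffer="beqigdnzpz" (len 10), cursors c1@7 c2@9, authorship .......1.2
After op 4 (add_cursor(9)): buffer="beqigdnzpz" (len 10), cursors c1@7 c2@9 c3@9, authorship .......1.2
After op 5 (move_left): buffer="beqigdnzpz" (len 10), cursors c1@6 c2@8 c3@8, authorship .......1.2
After op 6 (insert('o')): buffer="beqigdonzoopz" (len 13), cursors c1@7 c2@11 c3@11, authorship ......1.123.2
After op 7 (move_left): buffer="beqigdonzoopz" (len 13), cursors c1@6 c2@10 c3@10, authorship ......1.123.2
Authorship (.=original, N=cursor N): . . . . . . 1 . 1 2 3 . 2
Index 6: author = 1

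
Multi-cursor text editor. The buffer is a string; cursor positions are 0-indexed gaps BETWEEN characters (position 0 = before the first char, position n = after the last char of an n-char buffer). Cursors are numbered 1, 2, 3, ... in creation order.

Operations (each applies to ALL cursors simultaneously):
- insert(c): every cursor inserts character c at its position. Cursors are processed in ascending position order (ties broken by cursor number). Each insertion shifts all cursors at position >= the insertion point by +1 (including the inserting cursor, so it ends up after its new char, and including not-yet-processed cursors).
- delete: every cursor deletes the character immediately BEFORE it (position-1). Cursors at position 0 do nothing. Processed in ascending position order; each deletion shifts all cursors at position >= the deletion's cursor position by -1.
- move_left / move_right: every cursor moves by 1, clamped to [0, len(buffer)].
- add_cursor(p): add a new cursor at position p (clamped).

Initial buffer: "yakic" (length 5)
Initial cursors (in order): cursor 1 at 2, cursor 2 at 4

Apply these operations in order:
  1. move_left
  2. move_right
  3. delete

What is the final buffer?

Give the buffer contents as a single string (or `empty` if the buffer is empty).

After op 1 (move_left): buffer="yakic" (len 5), cursors c1@1 c2@3, authorship .....
After op 2 (move_right): buffer="yakic" (len 5), cursors c1@2 c2@4, authorship .....
After op 3 (delete): buffer="ykc" (len 3), cursors c1@1 c2@2, authorship ...

Answer: ykc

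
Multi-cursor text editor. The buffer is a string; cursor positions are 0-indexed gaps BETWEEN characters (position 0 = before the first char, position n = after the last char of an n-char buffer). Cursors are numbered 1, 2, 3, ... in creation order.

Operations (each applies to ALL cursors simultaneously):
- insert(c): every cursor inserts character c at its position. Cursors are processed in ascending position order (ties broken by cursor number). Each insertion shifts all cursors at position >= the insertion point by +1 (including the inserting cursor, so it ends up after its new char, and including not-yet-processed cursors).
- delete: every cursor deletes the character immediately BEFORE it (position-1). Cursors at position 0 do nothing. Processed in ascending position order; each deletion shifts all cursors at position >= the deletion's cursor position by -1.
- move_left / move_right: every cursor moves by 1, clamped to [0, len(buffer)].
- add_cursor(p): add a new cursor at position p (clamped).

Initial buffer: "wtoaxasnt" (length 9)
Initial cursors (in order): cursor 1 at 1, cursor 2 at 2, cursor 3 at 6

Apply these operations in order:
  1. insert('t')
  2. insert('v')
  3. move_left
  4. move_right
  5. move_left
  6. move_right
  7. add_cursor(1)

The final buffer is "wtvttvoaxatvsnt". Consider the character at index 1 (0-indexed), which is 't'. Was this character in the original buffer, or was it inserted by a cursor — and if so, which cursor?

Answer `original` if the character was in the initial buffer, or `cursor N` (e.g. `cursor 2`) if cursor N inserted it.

After op 1 (insert('t')): buffer="wtttoaxatsnt" (len 12), cursors c1@2 c2@4 c3@9, authorship .1.2....3...
After op 2 (insert('v')): buffer="wtvttvoaxatvsnt" (len 15), cursors c1@3 c2@6 c3@12, authorship .11.22....33...
After op 3 (move_left): buffer="wtvttvoaxatvsnt" (len 15), cursors c1@2 c2@5 c3@11, authorship .11.22....33...
After op 4 (move_right): buffer="wtvttvoaxatvsnt" (len 15), cursors c1@3 c2@6 c3@12, authorship .11.22....33...
After op 5 (move_left): buffer="wtvttvoaxatvsnt" (len 15), cursors c1@2 c2@5 c3@11, authorship .11.22....33...
After op 6 (move_right): buffer="wtvttvoaxatvsnt" (len 15), cursors c1@3 c2@6 c3@12, authorship .11.22....33...
After op 7 (add_cursor(1)): buffer="wtvttvoaxatvsnt" (len 15), cursors c4@1 c1@3 c2@6 c3@12, authorship .11.22....33...
Authorship (.=original, N=cursor N): . 1 1 . 2 2 . . . . 3 3 . . .
Index 1: author = 1

Answer: cursor 1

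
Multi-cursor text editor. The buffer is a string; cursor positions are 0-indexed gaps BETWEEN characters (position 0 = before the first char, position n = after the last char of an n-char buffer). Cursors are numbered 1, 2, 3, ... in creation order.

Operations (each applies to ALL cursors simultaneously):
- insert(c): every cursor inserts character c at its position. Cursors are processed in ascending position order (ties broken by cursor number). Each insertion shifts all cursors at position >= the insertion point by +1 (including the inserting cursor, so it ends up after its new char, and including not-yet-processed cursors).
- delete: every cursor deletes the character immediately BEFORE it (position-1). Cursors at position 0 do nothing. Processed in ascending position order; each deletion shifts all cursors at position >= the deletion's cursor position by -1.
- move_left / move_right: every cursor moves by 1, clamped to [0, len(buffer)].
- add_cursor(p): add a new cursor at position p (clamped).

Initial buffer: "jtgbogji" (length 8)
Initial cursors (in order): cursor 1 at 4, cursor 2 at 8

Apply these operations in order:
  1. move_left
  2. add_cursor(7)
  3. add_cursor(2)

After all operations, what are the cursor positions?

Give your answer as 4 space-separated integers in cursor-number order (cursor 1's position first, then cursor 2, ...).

Answer: 3 7 7 2

Derivation:
After op 1 (move_left): buffer="jtgbogji" (len 8), cursors c1@3 c2@7, authorship ........
After op 2 (add_cursor(7)): buffer="jtgbogji" (len 8), cursors c1@3 c2@7 c3@7, authorship ........
After op 3 (add_cursor(2)): buffer="jtgbogji" (len 8), cursors c4@2 c1@3 c2@7 c3@7, authorship ........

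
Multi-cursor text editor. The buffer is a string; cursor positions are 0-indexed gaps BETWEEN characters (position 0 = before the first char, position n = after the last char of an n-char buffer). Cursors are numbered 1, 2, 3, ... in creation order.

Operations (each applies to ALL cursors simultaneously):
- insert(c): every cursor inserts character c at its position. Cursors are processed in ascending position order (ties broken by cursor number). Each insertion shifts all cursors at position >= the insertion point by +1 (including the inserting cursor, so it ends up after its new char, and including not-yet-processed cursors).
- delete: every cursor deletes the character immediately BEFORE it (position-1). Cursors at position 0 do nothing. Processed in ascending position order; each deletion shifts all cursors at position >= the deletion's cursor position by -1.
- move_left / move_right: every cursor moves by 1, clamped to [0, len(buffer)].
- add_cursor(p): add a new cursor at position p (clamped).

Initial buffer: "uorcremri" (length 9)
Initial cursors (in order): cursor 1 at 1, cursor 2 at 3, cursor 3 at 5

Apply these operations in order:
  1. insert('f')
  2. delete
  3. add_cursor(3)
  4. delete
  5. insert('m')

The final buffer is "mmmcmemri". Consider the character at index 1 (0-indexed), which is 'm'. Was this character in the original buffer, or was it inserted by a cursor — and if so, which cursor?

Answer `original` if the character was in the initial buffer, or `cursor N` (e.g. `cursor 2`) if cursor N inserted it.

Answer: cursor 2

Derivation:
After op 1 (insert('f')): buffer="uforfcrfemri" (len 12), cursors c1@2 c2@5 c3@8, authorship .1..2..3....
After op 2 (delete): buffer="uorcremri" (len 9), cursors c1@1 c2@3 c3@5, authorship .........
After op 3 (add_cursor(3)): buffer="uorcremri" (len 9), cursors c1@1 c2@3 c4@3 c3@5, authorship .........
After op 4 (delete): buffer="cemri" (len 5), cursors c1@0 c2@0 c4@0 c3@1, authorship .....
After op 5 (insert('m')): buffer="mmmcmemri" (len 9), cursors c1@3 c2@3 c4@3 c3@5, authorship 124.3....
Authorship (.=original, N=cursor N): 1 2 4 . 3 . . . .
Index 1: author = 2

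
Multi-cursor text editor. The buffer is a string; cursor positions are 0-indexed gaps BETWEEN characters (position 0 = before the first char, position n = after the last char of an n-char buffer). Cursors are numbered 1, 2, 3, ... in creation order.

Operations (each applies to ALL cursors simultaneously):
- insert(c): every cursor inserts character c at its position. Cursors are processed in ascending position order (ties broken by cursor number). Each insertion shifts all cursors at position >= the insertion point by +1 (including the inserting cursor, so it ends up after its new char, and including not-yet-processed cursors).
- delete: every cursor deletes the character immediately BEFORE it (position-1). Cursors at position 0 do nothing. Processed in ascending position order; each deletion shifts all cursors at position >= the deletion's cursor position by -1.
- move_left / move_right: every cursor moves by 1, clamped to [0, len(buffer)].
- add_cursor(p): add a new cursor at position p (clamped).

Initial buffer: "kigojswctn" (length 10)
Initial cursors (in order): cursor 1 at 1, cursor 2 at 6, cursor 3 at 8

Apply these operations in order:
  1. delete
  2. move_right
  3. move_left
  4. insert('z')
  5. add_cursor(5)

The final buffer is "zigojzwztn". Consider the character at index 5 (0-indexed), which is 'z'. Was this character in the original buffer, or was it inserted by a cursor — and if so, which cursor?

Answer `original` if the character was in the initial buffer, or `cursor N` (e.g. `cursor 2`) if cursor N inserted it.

Answer: cursor 2

Derivation:
After op 1 (delete): buffer="igojwtn" (len 7), cursors c1@0 c2@4 c3@5, authorship .......
After op 2 (move_right): buffer="igojwtn" (len 7), cursors c1@1 c2@5 c3@6, authorship .......
After op 3 (move_left): buffer="igojwtn" (len 7), cursors c1@0 c2@4 c3@5, authorship .......
After op 4 (insert('z')): buffer="zigojzwztn" (len 10), cursors c1@1 c2@6 c3@8, authorship 1....2.3..
After op 5 (add_cursor(5)): buffer="zigojzwztn" (len 10), cursors c1@1 c4@5 c2@6 c3@8, authorship 1....2.3..
Authorship (.=original, N=cursor N): 1 . . . . 2 . 3 . .
Index 5: author = 2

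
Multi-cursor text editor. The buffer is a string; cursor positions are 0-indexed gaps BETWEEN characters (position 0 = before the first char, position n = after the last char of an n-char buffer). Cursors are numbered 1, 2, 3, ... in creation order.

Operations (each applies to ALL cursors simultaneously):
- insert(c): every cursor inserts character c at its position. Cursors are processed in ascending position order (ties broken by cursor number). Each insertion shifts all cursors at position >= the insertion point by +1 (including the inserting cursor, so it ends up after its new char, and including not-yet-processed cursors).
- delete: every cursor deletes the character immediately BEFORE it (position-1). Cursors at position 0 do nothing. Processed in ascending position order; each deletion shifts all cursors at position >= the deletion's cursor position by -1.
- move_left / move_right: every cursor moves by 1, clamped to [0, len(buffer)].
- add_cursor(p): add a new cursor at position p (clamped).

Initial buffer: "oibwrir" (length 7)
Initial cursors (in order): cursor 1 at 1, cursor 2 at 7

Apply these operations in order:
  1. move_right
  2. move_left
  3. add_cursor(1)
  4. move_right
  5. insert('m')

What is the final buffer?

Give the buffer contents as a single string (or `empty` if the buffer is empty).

Answer: oimmbwrirm

Derivation:
After op 1 (move_right): buffer="oibwrir" (len 7), cursors c1@2 c2@7, authorship .......
After op 2 (move_left): buffer="oibwrir" (len 7), cursors c1@1 c2@6, authorship .......
After op 3 (add_cursor(1)): buffer="oibwrir" (len 7), cursors c1@1 c3@1 c2@6, authorship .......
After op 4 (move_right): buffer="oibwrir" (len 7), cursors c1@2 c3@2 c2@7, authorship .......
After op 5 (insert('m')): buffer="oimmbwrirm" (len 10), cursors c1@4 c3@4 c2@10, authorship ..13.....2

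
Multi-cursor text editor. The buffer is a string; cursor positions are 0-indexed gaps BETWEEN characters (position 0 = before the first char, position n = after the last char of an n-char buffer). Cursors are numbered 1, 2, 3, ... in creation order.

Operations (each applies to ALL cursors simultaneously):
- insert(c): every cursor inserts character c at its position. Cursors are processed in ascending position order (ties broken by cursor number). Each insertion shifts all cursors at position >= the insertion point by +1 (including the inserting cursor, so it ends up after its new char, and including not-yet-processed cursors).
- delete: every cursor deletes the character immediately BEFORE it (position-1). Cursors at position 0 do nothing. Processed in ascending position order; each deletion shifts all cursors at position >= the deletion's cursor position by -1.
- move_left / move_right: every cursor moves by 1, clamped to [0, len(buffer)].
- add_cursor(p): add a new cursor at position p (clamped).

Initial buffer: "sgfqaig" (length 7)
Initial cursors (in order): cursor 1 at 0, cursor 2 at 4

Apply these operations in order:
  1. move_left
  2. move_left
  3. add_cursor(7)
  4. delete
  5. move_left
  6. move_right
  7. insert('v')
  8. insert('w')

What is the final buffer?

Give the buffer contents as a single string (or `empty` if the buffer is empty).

Answer: svvwwfqaivw

Derivation:
After op 1 (move_left): buffer="sgfqaig" (len 7), cursors c1@0 c2@3, authorship .......
After op 2 (move_left): buffer="sgfqaig" (len 7), cursors c1@0 c2@2, authorship .......
After op 3 (add_cursor(7)): buffer="sgfqaig" (len 7), cursors c1@0 c2@2 c3@7, authorship .......
After op 4 (delete): buffer="sfqai" (len 5), cursors c1@0 c2@1 c3@5, authorship .....
After op 5 (move_left): buffer="sfqai" (len 5), cursors c1@0 c2@0 c3@4, authorship .....
After op 6 (move_right): buffer="sfqai" (len 5), cursors c1@1 c2@1 c3@5, authorship .....
After op 7 (insert('v')): buffer="svvfqaiv" (len 8), cursors c1@3 c2@3 c3@8, authorship .12....3
After op 8 (insert('w')): buffer="svvwwfqaivw" (len 11), cursors c1@5 c2@5 c3@11, authorship .1212....33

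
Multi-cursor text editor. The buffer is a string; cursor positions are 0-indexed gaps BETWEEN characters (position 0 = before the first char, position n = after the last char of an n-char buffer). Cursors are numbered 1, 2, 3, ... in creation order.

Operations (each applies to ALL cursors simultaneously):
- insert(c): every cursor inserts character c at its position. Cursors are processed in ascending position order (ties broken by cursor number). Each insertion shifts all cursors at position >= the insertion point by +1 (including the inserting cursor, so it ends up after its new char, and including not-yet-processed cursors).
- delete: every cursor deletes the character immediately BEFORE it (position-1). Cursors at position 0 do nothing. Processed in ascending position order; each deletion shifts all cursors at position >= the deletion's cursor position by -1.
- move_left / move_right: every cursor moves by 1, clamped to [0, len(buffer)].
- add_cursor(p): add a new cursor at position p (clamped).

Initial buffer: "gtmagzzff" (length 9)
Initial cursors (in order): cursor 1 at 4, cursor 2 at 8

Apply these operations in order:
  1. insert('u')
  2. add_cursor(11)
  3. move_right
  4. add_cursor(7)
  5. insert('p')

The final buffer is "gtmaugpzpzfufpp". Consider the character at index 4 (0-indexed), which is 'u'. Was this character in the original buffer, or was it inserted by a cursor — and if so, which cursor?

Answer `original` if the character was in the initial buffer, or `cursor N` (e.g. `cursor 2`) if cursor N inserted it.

After op 1 (insert('u')): buffer="gtmaugzzfuf" (len 11), cursors c1@5 c2@10, authorship ....1....2.
After op 2 (add_cursor(11)): buffer="gtmaugzzfuf" (len 11), cursors c1@5 c2@10 c3@11, authorship ....1....2.
After op 3 (move_right): buffer="gtmaugzzfuf" (len 11), cursors c1@6 c2@11 c3@11, authorship ....1....2.
After op 4 (add_cursor(7)): buffer="gtmaugzzfuf" (len 11), cursors c1@6 c4@7 c2@11 c3@11, authorship ....1....2.
After op 5 (insert('p')): buffer="gtmaugpzpzfufpp" (len 15), cursors c1@7 c4@9 c2@15 c3@15, authorship ....1.1.4..2.23
Authorship (.=original, N=cursor N): . . . . 1 . 1 . 4 . . 2 . 2 3
Index 4: author = 1

Answer: cursor 1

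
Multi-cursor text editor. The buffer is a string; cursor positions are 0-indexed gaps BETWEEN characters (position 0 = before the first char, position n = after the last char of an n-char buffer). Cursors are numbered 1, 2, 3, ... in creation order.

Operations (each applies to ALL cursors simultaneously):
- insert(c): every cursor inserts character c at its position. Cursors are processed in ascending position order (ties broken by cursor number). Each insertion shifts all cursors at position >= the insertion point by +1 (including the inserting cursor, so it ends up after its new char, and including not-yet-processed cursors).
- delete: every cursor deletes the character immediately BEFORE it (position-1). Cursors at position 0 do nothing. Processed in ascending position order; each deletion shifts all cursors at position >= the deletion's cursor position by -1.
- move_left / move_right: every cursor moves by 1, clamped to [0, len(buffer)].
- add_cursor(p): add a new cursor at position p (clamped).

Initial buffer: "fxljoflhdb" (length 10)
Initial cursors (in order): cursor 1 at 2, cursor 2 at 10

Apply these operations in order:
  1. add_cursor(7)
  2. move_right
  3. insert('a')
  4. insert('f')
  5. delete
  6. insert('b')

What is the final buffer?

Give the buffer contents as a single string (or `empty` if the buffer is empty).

Answer: fxlabjoflhabdbab

Derivation:
After op 1 (add_cursor(7)): buffer="fxljoflhdb" (len 10), cursors c1@2 c3@7 c2@10, authorship ..........
After op 2 (move_right): buffer="fxljoflhdb" (len 10), cursors c1@3 c3@8 c2@10, authorship ..........
After op 3 (insert('a')): buffer="fxlajoflhadba" (len 13), cursors c1@4 c3@10 c2@13, authorship ...1.....3..2
After op 4 (insert('f')): buffer="fxlafjoflhafdbaf" (len 16), cursors c1@5 c3@12 c2@16, authorship ...11.....33..22
After op 5 (delete): buffer="fxlajoflhadba" (len 13), cursors c1@4 c3@10 c2@13, authorship ...1.....3..2
After op 6 (insert('b')): buffer="fxlabjoflhabdbab" (len 16), cursors c1@5 c3@12 c2@16, authorship ...11.....33..22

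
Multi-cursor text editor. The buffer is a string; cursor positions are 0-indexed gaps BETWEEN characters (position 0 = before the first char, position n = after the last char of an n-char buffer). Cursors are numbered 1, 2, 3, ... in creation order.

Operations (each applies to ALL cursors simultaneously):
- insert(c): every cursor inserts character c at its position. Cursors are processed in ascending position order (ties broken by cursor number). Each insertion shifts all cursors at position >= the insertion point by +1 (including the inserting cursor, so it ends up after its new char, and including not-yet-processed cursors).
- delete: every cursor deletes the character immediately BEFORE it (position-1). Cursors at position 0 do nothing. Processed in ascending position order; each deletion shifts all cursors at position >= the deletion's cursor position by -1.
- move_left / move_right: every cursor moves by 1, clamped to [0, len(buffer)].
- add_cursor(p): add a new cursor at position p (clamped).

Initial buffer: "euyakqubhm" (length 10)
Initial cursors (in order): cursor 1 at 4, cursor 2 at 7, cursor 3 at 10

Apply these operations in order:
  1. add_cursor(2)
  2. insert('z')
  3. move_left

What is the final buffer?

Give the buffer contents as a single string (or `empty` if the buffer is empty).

Answer: euzyazkquzbhmz

Derivation:
After op 1 (add_cursor(2)): buffer="euyakqubhm" (len 10), cursors c4@2 c1@4 c2@7 c3@10, authorship ..........
After op 2 (insert('z')): buffer="euzyazkquzbhmz" (len 14), cursors c4@3 c1@6 c2@10 c3@14, authorship ..4..1...2...3
After op 3 (move_left): buffer="euzyazkquzbhmz" (len 14), cursors c4@2 c1@5 c2@9 c3@13, authorship ..4..1...2...3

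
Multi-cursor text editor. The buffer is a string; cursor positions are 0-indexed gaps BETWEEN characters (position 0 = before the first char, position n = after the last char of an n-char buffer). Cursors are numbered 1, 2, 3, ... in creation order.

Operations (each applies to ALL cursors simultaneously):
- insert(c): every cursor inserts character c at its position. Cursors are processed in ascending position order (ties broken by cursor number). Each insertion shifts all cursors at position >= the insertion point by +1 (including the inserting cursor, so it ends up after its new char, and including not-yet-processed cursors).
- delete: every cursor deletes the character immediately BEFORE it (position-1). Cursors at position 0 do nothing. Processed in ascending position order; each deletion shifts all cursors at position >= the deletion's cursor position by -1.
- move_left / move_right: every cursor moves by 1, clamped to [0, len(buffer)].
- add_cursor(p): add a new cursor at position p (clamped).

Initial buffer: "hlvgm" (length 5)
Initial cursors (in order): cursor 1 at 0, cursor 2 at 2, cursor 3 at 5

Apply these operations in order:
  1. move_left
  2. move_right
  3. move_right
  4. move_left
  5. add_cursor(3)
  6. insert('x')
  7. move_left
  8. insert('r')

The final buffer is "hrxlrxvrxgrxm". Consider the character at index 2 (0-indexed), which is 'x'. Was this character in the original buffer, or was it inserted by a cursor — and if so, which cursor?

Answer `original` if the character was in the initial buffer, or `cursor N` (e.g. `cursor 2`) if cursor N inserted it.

After op 1 (move_left): buffer="hlvgm" (len 5), cursors c1@0 c2@1 c3@4, authorship .....
After op 2 (move_right): buffer="hlvgm" (len 5), cursors c1@1 c2@2 c3@5, authorship .....
After op 3 (move_right): buffer="hlvgm" (len 5), cursors c1@2 c2@3 c3@5, authorship .....
After op 4 (move_left): buffer="hlvgm" (len 5), cursors c1@1 c2@2 c3@4, authorship .....
After op 5 (add_cursor(3)): buffer="hlvgm" (len 5), cursors c1@1 c2@2 c4@3 c3@4, authorship .....
After op 6 (insert('x')): buffer="hxlxvxgxm" (len 9), cursors c1@2 c2@4 c4@6 c3@8, authorship .1.2.4.3.
After op 7 (move_left): buffer="hxlxvxgxm" (len 9), cursors c1@1 c2@3 c4@5 c3@7, authorship .1.2.4.3.
After op 8 (insert('r')): buffer="hrxlrxvrxgrxm" (len 13), cursors c1@2 c2@5 c4@8 c3@11, authorship .11.22.44.33.
Authorship (.=original, N=cursor N): . 1 1 . 2 2 . 4 4 . 3 3 .
Index 2: author = 1

Answer: cursor 1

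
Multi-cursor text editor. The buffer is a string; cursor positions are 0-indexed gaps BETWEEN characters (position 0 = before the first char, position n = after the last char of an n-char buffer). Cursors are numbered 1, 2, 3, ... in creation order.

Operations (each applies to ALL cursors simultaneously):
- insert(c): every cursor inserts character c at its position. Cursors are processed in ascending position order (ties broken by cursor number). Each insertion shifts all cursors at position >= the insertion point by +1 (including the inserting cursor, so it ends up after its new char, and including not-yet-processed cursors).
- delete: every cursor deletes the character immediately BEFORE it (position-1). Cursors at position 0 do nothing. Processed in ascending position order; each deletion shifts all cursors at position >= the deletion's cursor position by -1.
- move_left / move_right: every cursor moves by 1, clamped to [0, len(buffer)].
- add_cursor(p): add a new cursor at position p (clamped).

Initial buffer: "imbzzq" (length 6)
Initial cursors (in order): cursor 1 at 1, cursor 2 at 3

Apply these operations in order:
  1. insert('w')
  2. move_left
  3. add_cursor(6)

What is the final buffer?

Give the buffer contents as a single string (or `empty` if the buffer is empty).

After op 1 (insert('w')): buffer="iwmbwzzq" (len 8), cursors c1@2 c2@5, authorship .1..2...
After op 2 (move_left): buffer="iwmbwzzq" (len 8), cursors c1@1 c2@4, authorship .1..2...
After op 3 (add_cursor(6)): buffer="iwmbwzzq" (len 8), cursors c1@1 c2@4 c3@6, authorship .1..2...

Answer: iwmbwzzq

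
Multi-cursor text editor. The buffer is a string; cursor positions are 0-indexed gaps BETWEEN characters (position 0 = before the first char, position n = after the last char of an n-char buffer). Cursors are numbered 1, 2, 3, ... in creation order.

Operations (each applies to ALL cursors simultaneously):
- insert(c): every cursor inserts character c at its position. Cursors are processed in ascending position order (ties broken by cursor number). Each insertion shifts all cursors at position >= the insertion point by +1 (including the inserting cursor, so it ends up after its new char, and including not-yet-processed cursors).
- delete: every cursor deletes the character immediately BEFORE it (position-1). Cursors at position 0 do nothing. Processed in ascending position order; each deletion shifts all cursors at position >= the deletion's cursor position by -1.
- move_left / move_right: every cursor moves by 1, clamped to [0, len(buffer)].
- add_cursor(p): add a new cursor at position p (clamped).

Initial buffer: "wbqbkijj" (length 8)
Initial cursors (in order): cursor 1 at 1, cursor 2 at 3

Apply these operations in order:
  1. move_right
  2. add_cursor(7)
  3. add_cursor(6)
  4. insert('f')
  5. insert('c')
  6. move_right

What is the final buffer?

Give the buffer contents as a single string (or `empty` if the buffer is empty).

After op 1 (move_right): buffer="wbqbkijj" (len 8), cursors c1@2 c2@4, authorship ........
After op 2 (add_cursor(7)): buffer="wbqbkijj" (len 8), cursors c1@2 c2@4 c3@7, authorship ........
After op 3 (add_cursor(6)): buffer="wbqbkijj" (len 8), cursors c1@2 c2@4 c4@6 c3@7, authorship ........
After op 4 (insert('f')): buffer="wbfqbfkifjfj" (len 12), cursors c1@3 c2@6 c4@9 c3@11, authorship ..1..2..4.3.
After op 5 (insert('c')): buffer="wbfcqbfckifcjfcj" (len 16), cursors c1@4 c2@8 c4@12 c3@15, authorship ..11..22..44.33.
After op 6 (move_right): buffer="wbfcqbfckifcjfcj" (len 16), cursors c1@5 c2@9 c4@13 c3@16, authorship ..11..22..44.33.

Answer: wbfcqbfckifcjfcj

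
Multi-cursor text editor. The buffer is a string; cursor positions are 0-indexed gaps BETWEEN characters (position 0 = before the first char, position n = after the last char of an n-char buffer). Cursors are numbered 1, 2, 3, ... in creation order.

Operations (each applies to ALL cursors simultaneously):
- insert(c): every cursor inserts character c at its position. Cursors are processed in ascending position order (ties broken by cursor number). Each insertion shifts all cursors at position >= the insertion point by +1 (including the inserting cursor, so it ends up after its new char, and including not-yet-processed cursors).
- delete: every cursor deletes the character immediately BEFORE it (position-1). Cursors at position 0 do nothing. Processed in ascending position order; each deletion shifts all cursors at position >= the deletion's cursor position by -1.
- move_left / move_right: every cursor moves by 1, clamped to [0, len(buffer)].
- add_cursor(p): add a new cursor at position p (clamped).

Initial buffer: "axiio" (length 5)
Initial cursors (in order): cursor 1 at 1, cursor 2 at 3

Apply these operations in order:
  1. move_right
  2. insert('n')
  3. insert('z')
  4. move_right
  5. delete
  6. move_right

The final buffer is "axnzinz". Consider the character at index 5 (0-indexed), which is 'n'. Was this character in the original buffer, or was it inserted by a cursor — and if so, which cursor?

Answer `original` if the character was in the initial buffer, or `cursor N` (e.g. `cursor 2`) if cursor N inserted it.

Answer: cursor 2

Derivation:
After op 1 (move_right): buffer="axiio" (len 5), cursors c1@2 c2@4, authorship .....
After op 2 (insert('n')): buffer="axniino" (len 7), cursors c1@3 c2@6, authorship ..1..2.
After op 3 (insert('z')): buffer="axnziinzo" (len 9), cursors c1@4 c2@8, authorship ..11..22.
After op 4 (move_right): buffer="axnziinzo" (len 9), cursors c1@5 c2@9, authorship ..11..22.
After op 5 (delete): buffer="axnzinz" (len 7), cursors c1@4 c2@7, authorship ..11.22
After op 6 (move_right): buffer="axnzinz" (len 7), cursors c1@5 c2@7, authorship ..11.22
Authorship (.=original, N=cursor N): . . 1 1 . 2 2
Index 5: author = 2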